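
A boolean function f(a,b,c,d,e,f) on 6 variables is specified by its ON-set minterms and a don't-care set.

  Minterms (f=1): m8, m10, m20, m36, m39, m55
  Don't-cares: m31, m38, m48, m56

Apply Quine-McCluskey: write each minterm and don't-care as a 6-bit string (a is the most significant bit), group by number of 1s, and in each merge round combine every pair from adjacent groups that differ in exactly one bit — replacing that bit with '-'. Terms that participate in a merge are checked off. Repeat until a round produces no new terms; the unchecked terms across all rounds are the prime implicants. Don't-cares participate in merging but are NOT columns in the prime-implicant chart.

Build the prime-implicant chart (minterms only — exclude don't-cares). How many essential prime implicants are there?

4

size-2^0 implicants → 001000(✓)  001010(✓)  010100  011111  100100(✓)  100110(✓)  100111(✓)  110000(✓)  110111(✓)  111000(✓)
size-2^1 implicants → 0010-0  1-0111  1001-0  10011-  11-000
Unchecked terms (primes): 0010-0, 010100, 011111, 1-0111, 1001-0, 10011-, 11-000
Minterm coverage:
  m8 ⊆ 0010-0 [E]
  m10 ⊆ 0010-0 [E]
  m20 ⊆ 010100 [E]
  m36 ⊆ 1001-0 [E]
  m39 ⊆ 1-0111,10011-
  m55 ⊆ 1-0111 [E]
E = {0010-0, 010100, 1-0111, 1001-0}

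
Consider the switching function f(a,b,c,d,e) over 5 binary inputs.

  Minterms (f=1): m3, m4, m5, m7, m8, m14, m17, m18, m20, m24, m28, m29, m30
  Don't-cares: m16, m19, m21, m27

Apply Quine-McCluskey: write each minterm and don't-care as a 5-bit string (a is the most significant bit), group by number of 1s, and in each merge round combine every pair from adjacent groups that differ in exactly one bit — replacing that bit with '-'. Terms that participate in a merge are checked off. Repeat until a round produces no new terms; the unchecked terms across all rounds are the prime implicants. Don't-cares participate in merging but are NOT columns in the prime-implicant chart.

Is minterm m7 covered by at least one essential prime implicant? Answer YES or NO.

NO

size-2^0 implicants → 00011(✓)  00100(✓)  00101(✓)  00111(✓)  01000(✓)  01110(✓)  10000(✓)  10001(✓)  10010(✓)  10011(✓)  10100(✓)  10101(✓)  11000(✓)  11011(✓)  11100(✓)  11101(✓)  11110(✓)
size-2^1 implicants → -0011  -0100(✓)  -0101(✓)  -1000  -1110  00-11  001-1  0010-(✓)  1-000(✓)  1-011  1-100(✓)  1-101(✓)  10-00(✓)  10-01(✓)  100-0(✓)  100-1(✓)  1000-(✓)  1001-(✓)  1010-(✓)  11-00(✓)  111-0  1110-(✓)
size-2^2 implicants → -010-  1--00  1-10-  10-0-  100--
Unchecked terms (primes): -0011, -010-, -1000, -1110, 00-11, 001-1, 1--00, 1-011, 1-10-, 10-0-, 100--, 111-0
Minterm coverage:
  m3 ⊆ -0011,00-11
  m4 ⊆ -010- [E]
  m5 ⊆ -010-,001-1
  m7 ⊆ 00-11,001-1
  m8 ⊆ -1000 [E]
  m14 ⊆ -1110 [E]
  m17 ⊆ 10-0-,100--
  m18 ⊆ 100-- [E]
  m20 ⊆ -010-,1--00,1-10-,10-0-
  m24 ⊆ -1000,1--00
  m28 ⊆ 1--00,1-10-,111-0
  m29 ⊆ 1-10- [E]
  m30 ⊆ -1110,111-0
E = {-010-, -1000, -1110, 1-10-, 100--}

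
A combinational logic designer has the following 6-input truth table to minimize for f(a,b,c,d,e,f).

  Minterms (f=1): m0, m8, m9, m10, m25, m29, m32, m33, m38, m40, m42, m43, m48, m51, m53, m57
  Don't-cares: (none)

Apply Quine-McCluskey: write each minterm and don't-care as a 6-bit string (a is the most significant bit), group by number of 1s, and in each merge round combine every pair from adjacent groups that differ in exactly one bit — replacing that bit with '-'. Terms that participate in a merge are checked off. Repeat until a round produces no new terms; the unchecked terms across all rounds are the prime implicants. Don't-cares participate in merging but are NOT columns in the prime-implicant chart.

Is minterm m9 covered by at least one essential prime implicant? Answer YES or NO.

NO

Round 0: 000000✓ 001000✓ 001001✓ 001010✓ 011001✓ 011101✓ 100000✓ 100001✓ 100110 101000✓ 101010✓ 101011✓ 110000✓ 110011 110101 111001✓
Round 1: -00000✓ -01000✓ -01010✓ -11001 0-1001 00-000✓ 0010-0✓ 00100- 011-01 1-0000 10-000✓ 10000- 1010-0✓ 10101-
Round 2: -0-000 -010-0
PIs = {-0-000, -010-0, -11001, 0-1001, 00100-, 011-01, 1-0000, 10000-, 100110, 10101-, 110011, 110101}
Coverage chart:
  m0: -0-000 ←essential
  m8: -0-000,-010-0,00100-
  m9: 0-1001,00100-
  m10: -010-0 ←essential
  m25: -11001,0-1001,011-01
  m29: 011-01 ←essential
  m32: -0-000,1-0000,10000-
  m33: 10000- ←essential
  m38: 100110 ←essential
  m40: -0-000,-010-0
  m42: -010-0,10101-
  m43: 10101- ←essential
  m48: 1-0000 ←essential
  m51: 110011 ←essential
  m53: 110101 ←essential
  m57: -11001 ←essential
Essential: -0-000, -010-0, -11001, 011-01, 1-0000, 10000-, 100110, 10101-, 110011, 110101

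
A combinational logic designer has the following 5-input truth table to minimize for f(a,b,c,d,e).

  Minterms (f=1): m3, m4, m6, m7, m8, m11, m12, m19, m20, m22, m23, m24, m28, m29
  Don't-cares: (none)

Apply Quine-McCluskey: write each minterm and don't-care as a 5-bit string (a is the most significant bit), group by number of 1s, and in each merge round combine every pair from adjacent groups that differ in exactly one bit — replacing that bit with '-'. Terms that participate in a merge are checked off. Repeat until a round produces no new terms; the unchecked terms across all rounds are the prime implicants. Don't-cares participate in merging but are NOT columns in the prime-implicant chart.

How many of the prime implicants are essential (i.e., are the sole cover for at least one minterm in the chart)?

4

Round 0: 00011✓ 00100✓ 00110✓ 00111✓ 01000✓ 01011✓ 01100✓ 10011✓ 10100✓ 10110✓ 10111✓ 11000✓ 11100✓ 11101✓
Round 1: -0011✓ -0100✓ -0110✓ -0111✓ -1000✓ -1100✓ 0-011 0-100✓ 00-11✓ 001-0✓ 0011-✓ 01-00✓ 1-100✓ 10-11✓ 101-0✓ 1011-✓ 11-00✓ 1110-
Round 2: --100 -0-11 -01-0 -011- -1-00
PIs = {--100, -0-11, -01-0, -011-, -1-00, 0-011, 1110-}
Coverage chart:
  m3: -0-11,0-011
  m4: --100,-01-0
  m6: -01-0,-011-
  m7: -0-11,-011-
  m8: -1-00 ←essential
  m11: 0-011 ←essential
  m12: --100,-1-00
  m19: -0-11 ←essential
  m20: --100,-01-0
  m22: -01-0,-011-
  m23: -0-11,-011-
  m24: -1-00 ←essential
  m28: --100,-1-00,1110-
  m29: 1110- ←essential
Essential: -0-11, -1-00, 0-011, 1110-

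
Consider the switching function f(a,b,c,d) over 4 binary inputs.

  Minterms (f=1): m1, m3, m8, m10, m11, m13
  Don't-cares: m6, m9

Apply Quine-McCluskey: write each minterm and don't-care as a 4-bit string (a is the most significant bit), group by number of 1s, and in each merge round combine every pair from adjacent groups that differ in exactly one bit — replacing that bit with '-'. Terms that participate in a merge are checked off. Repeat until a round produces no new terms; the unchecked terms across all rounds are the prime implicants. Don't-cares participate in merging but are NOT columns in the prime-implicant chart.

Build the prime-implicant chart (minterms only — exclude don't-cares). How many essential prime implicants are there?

Round 0: 0001✓ 0011✓ 0110 1000✓ 1001✓ 1010✓ 1011✓ 1101✓
Round 1: -001✓ -011✓ 00-1✓ 1-01 10-0✓ 10-1✓ 100-✓ 101-✓
Round 2: -0-1 10--
PIs = {-0-1, 0110, 1-01, 10--}
Coverage chart:
  m1: -0-1 ←essential
  m3: -0-1 ←essential
  m8: 10-- ←essential
  m10: 10-- ←essential
  m11: -0-1,10--
  m13: 1-01 ←essential
Essential: -0-1, 1-01, 10--

3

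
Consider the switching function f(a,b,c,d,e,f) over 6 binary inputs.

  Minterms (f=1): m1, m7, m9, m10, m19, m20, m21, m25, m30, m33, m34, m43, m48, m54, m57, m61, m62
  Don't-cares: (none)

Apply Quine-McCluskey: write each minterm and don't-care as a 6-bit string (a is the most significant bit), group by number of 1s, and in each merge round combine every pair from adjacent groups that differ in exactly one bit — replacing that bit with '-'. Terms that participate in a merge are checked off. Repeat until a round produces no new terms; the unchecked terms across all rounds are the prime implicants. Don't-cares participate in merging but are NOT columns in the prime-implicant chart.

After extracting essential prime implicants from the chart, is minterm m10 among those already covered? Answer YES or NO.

YES

size-2^0 implicants → 000001(✓)  000111  001001(✓)  001010  010011  010100(✓)  010101(✓)  011001(✓)  011110(✓)  100001(✓)  100010  101011  110000  110110(✓)  111001(✓)  111101(✓)  111110(✓)
size-2^1 implicants → -00001  -11001  -11110  0-1001  00-001  01010-  11-110  111-01
Unchecked terms (primes): -00001, -11001, -11110, 0-1001, 00-001, 000111, 001010, 010011, 01010-, 100010, 101011, 11-110, 110000, 111-01
Minterm coverage:
  m1 ⊆ -00001,00-001
  m7 ⊆ 000111 [E]
  m9 ⊆ 0-1001,00-001
  m10 ⊆ 001010 [E]
  m19 ⊆ 010011 [E]
  m20 ⊆ 01010- [E]
  m21 ⊆ 01010- [E]
  m25 ⊆ -11001,0-1001
  m30 ⊆ -11110 [E]
  m33 ⊆ -00001 [E]
  m34 ⊆ 100010 [E]
  m43 ⊆ 101011 [E]
  m48 ⊆ 110000 [E]
  m54 ⊆ 11-110 [E]
  m57 ⊆ -11001,111-01
  m61 ⊆ 111-01 [E]
  m62 ⊆ -11110,11-110
E = {-00001, -11110, 000111, 001010, 010011, 01010-, 100010, 101011, 11-110, 110000, 111-01}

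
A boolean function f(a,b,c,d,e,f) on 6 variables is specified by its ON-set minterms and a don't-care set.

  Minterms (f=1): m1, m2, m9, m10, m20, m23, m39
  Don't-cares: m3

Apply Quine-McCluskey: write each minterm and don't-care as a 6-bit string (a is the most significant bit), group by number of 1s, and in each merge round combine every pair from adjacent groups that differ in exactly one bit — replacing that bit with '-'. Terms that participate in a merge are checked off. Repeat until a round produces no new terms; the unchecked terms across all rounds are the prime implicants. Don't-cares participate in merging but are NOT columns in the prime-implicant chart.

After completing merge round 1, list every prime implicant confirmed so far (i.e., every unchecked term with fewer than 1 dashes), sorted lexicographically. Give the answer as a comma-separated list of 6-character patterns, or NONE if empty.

size-2^0 implicants → 000001(✓)  000010(✓)  000011(✓)  001001(✓)  001010(✓)  010100  010111  100111
size-2^1 implicants → 00-001  00-010  0000-1  00001-
Unchecked terms (primes): 00-001, 00-010, 0000-1, 00001-, 010100, 010111, 100111

010100, 010111, 100111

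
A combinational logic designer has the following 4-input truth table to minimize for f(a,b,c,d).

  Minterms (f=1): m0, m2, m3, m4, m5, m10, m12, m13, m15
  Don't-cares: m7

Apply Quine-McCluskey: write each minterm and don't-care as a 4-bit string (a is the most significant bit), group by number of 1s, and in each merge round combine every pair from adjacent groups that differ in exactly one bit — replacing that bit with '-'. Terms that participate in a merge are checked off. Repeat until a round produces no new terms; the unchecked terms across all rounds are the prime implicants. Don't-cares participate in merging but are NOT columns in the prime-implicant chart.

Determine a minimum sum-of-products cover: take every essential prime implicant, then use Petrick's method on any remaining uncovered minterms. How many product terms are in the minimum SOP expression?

size-2^0 implicants → 0000(✓)  0010(✓)  0011(✓)  0100(✓)  0101(✓)  0111(✓)  1010(✓)  1100(✓)  1101(✓)  1111(✓)
size-2^1 implicants → -010  -100(✓)  -101(✓)  -111(✓)  0-00  0-11  00-0  001-  01-1(✓)  010-(✓)  11-1(✓)  110-(✓)
size-2^2 implicants → -1-1  -10-
Unchecked terms (primes): -010, -1-1, -10-, 0-00, 0-11, 00-0, 001-
Minterm coverage:
  m0 ⊆ 0-00,00-0
  m2 ⊆ -010,00-0,001-
  m3 ⊆ 0-11,001-
  m4 ⊆ -10-,0-00
  m5 ⊆ -1-1,-10-
  m10 ⊆ -010 [E]
  m12 ⊆ -10- [E]
  m13 ⊆ -1-1,-10-
  m15 ⊆ -1-1 [E]
E = {-010, -1-1, -10-}
Petrick residual → 0-00, 0-11
Cover = b'cd' + bd + bc' + a'c'd' + a'cd  |cover|=5

5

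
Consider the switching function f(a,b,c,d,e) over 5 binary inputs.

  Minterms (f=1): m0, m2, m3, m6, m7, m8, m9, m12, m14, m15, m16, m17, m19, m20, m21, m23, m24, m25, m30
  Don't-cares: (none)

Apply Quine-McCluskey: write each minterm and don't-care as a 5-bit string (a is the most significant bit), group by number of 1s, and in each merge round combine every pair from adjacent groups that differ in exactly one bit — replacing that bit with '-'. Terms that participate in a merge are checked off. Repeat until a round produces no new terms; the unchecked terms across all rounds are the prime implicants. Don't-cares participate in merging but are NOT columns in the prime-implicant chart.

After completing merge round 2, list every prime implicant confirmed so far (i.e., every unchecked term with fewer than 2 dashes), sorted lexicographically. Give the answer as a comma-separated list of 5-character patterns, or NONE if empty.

Round 0: 00000✓ 00010✓ 00011✓ 00110✓ 00111✓ 01000✓ 01001✓ 01100✓ 01110✓ 01111✓ 10000✓ 10001✓ 10011✓ 10100✓ 10101✓ 10111✓ 11000✓ 11001✓ 11110✓
Round 1: -0000✓ -0011✓ -0111✓ -1000✓ -1001✓ -1110 0-000✓ 0-110✓ 0-111✓ 00-10✓ 00-11✓ 000-0 0001-✓ 0011-✓ 01-00 0100-✓ 011-0 0111-✓ 1-000✓ 1-001✓ 10-00✓ 10-01✓ 10-11✓ 100-1✓ 1000-✓ 101-1✓ 1010-✓ 1100-✓
Round 2: --000 -0-11 -100- 0-11- 00-1- 1-00- 10--1 10-0-
PIs = {--000, -0-11, -100-, -1110, 0-11-, 00-1-, 000-0, 01-00, 011-0, 1-00-, 10--1, 10-0-}

-1110, 000-0, 01-00, 011-0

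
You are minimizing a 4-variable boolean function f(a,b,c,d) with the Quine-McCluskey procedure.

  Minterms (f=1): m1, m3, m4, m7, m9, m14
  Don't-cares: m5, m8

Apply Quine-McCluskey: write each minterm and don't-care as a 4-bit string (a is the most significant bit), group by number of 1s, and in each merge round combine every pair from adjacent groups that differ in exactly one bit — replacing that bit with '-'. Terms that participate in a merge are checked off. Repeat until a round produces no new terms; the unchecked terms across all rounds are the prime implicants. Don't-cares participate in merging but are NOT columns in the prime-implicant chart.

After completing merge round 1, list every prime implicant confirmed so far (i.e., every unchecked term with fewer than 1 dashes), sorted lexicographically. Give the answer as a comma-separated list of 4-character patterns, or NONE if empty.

1110

size-2^0 implicants → 0001(✓)  0011(✓)  0100(✓)  0101(✓)  0111(✓)  1000(✓)  1001(✓)  1110
size-2^1 implicants → -001  0-01(✓)  0-11(✓)  00-1(✓)  01-1(✓)  010-  100-
size-2^2 implicants → 0--1
Unchecked terms (primes): -001, 0--1, 010-, 100-, 1110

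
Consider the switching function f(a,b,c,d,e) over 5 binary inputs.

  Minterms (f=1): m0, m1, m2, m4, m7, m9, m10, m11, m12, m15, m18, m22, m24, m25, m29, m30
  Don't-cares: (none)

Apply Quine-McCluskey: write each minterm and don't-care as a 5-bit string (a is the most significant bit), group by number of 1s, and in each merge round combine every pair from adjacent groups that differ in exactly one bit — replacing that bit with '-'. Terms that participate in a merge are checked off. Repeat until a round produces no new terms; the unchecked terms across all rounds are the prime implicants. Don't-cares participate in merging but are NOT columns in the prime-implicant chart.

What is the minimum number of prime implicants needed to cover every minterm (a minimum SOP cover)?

9

Round 0: 00000✓ 00001✓ 00010✓ 00100✓ 00111✓ 01001✓ 01010✓ 01011✓ 01100✓ 01111✓ 10010✓ 10110✓ 11000✓ 11001✓ 11101✓ 11110✓
Round 1: -0010 -1001 0-001 0-010 0-100 0-111 00-00 000-0 0000- 01-11 010-1 0101- 1-110 10-10 11-01 1100-
PIs = {-0010, -1001, 0-001, 0-010, 0-100, 0-111, 00-00, 000-0, 0000-, 01-11, 010-1, 0101-, 1-110, 10-10, 11-01, 1100-}
Coverage chart:
  m0: 00-00,000-0,0000-
  m1: 0-001,0000-
  m2: -0010,0-010,000-0
  m4: 0-100,00-00
  m7: 0-111 ←essential
  m9: -1001,0-001,010-1
  m10: 0-010,0101-
  m11: 01-11,010-1,0101-
  m12: 0-100 ←essential
  m15: 0-111,01-11
  m18: -0010,10-10
  m22: 1-110,10-10
  m24: 1100- ←essential
  m25: -1001,11-01,1100-
  m29: 11-01 ←essential
  m30: 1-110 ←essential
Essential: 0-100, 0-111, 1-110, 11-01, 1100-
Petrick residual → -0010, -1001, 0000-, 0101-
Min cover (9 terms): b'c'de' + bc'd'e + a'cd'e' + a'cde + a'b'c'd' + a'bc'd + acde' + abd'e + abc'd'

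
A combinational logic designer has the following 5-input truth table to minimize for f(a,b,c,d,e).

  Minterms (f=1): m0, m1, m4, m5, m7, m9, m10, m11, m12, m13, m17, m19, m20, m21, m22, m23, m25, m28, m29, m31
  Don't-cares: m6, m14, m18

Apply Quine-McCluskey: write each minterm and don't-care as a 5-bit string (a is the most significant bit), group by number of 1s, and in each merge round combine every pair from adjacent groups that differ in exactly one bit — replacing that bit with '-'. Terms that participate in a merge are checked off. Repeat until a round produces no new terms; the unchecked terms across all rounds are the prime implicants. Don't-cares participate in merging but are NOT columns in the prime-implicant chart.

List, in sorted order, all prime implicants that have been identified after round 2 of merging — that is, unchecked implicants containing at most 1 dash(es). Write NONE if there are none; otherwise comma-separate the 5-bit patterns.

01-10, 010-1, 0101-

[col 0] 00000*, 00001*, 00100*, 00101*, 00110*, 00111*, 01001*, 01010*, 01011*, 01100*, 01101*, 01110*, 10001*, 10010*, 10011*, 10100*, 10101*, 10110*, 10111*, 11001*, 11100*, 11101*, 11111*
[col 1] -0001*, -0100*, -0101*, -0110*, -0111*, -1001*, -1100*, -1101*, 0-001*, 0-100*, 0-101*, 0-110*, 00-00*, 00-01*, 0000-*, 001-0*, 001-1*, 0010-*, 0011-*, 01-01*, 01-10, 010-1, 0101-, 011-0*, 0110-*, 1-001*, 1-100*, 1-101*, 1-111*, 10-01*, 10-10*, 10-11*, 100-1*, 1001-*, 101-0*, 101-1*, 1010-*, 1011-*, 11-01*, 111-1*, 1110-*
[col 2] --001*, --100*, --101*, -0-01*, -01-0*, -01-1*, -010-*, -011-*, -1-01*, -110-*, 0--01*, 0-1-0, 0-10-*, 00-0-, 001--*, 1--01*, 1-1-1, 1-10-*, 10--1, 10-1-, 101--*
[col 3] ---01, --10-, -01--
Prime implicants: ---01, --10-, -01--, 0-1-0, 00-0-, 01-10, 010-1, 0101-, 1-1-1, 10--1, 10-1-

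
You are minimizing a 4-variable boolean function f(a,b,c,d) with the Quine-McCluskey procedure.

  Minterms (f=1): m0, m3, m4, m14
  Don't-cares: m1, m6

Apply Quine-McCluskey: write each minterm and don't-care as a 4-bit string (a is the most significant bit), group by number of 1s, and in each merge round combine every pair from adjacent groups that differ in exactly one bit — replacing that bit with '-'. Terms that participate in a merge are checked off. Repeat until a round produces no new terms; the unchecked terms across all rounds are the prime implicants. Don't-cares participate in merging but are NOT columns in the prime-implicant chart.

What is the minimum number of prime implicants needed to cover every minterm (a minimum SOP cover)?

size-2^0 implicants → 0000(✓)  0001(✓)  0011(✓)  0100(✓)  0110(✓)  1110(✓)
size-2^1 implicants → -110  0-00  00-1  000-  01-0
Unchecked terms (primes): -110, 0-00, 00-1, 000-, 01-0
Minterm coverage:
  m0 ⊆ 0-00,000-
  m3 ⊆ 00-1 [E]
  m4 ⊆ 0-00,01-0
  m14 ⊆ -110 [E]
E = {-110, 00-1}
Petrick residual → 0-00
Cover = bcd' + a'c'd' + a'b'd  |cover|=3

3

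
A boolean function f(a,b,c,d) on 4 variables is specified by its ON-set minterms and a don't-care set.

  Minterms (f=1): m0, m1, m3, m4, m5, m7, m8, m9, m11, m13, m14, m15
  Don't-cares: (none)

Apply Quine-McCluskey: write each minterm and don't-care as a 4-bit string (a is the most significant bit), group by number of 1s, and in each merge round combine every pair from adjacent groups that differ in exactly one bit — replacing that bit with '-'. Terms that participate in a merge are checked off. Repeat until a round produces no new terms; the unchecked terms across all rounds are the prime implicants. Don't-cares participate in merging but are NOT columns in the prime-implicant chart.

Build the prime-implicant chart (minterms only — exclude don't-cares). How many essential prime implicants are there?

Round 0: 0000✓ 0001✓ 0011✓ 0100✓ 0101✓ 0111✓ 1000✓ 1001✓ 1011✓ 1101✓ 1110✓ 1111✓
Round 1: -000✓ -001✓ -011✓ -101✓ -111✓ 0-00✓ 0-01✓ 0-11✓ 00-1✓ 000-✓ 01-1✓ 010-✓ 1-01✓ 1-11✓ 10-1✓ 100-✓ 11-1✓ 111-
Round 2: --01✓ --11✓ -0-1✓ -00- -1-1✓ 0--1✓ 0-0- 1--1✓
Round 3: ---1
PIs = {---1, -00-, 0-0-, 111-}
Coverage chart:
  m0: -00-,0-0-
  m1: ---1,-00-,0-0-
  m3: ---1 ←essential
  m4: 0-0- ←essential
  m5: ---1,0-0-
  m7: ---1 ←essential
  m8: -00- ←essential
  m9: ---1,-00-
  m11: ---1 ←essential
  m13: ---1 ←essential
  m14: 111- ←essential
  m15: ---1,111-
Essential: ---1, -00-, 0-0-, 111-

4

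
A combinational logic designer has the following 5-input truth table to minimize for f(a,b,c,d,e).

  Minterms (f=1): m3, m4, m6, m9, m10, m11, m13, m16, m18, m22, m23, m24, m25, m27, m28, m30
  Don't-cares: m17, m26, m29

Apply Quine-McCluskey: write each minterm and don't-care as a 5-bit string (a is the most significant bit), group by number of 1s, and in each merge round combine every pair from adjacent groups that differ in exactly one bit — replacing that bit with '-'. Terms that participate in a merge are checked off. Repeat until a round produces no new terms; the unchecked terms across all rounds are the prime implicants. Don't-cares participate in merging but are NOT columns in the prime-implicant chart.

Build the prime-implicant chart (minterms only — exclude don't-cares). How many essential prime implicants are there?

size-2^0 implicants → 00011(✓)  00100(✓)  00110(✓)  01001(✓)  01010(✓)  01011(✓)  01101(✓)  10000(✓)  10001(✓)  10010(✓)  10110(✓)  10111(✓)  11000(✓)  11001(✓)  11010(✓)  11011(✓)  11100(✓)  11101(✓)  11110(✓)
size-2^1 implicants → -0110  -1001(✓)  -1010(✓)  -1011(✓)  -1101(✓)  0-011  001-0  01-01(✓)  010-1(✓)  0101-(✓)  1-000(✓)  1-001(✓)  1-010(✓)  1-110(✓)  10-10(✓)  100-0(✓)  1000-(✓)  1011-  11-00(✓)  11-01(✓)  11-10(✓)  110-0(✓)  110-1(✓)  1100-(✓)  1101-(✓)  111-0(✓)  1110-(✓)
size-2^2 implicants → -1-01  -10-1  -101-  1--10  1-0-0  1-00-  11--0  11-0-  110--
Unchecked terms (primes): -0110, -1-01, -10-1, -101-, 0-011, 001-0, 1--10, 1-0-0, 1-00-, 1011-, 11--0, 11-0-, 110--
Minterm coverage:
  m3 ⊆ 0-011 [E]
  m4 ⊆ 001-0 [E]
  m6 ⊆ -0110,001-0
  m9 ⊆ -1-01,-10-1
  m10 ⊆ -101- [E]
  m11 ⊆ -10-1,-101-,0-011
  m13 ⊆ -1-01 [E]
  m16 ⊆ 1-0-0,1-00-
  m18 ⊆ 1--10,1-0-0
  m22 ⊆ -0110,1--10,1011-
  m23 ⊆ 1011- [E]
  m24 ⊆ 1-0-0,1-00-,11--0,11-0-,110--
  m25 ⊆ -1-01,-10-1,1-00-,11-0-,110--
  m27 ⊆ -10-1,-101-,110--
  m28 ⊆ 11--0,11-0-
  m30 ⊆ 1--10,11--0
E = {-1-01, -101-, 0-011, 001-0, 1011-}

5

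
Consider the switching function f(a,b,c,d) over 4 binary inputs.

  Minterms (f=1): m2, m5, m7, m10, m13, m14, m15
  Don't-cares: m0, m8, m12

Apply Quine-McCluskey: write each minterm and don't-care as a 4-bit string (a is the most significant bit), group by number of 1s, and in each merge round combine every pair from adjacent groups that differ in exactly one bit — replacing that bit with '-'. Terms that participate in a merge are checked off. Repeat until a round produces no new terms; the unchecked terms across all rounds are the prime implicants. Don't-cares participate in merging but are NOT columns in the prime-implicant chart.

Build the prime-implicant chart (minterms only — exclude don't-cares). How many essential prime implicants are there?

[col 0] 0000*, 0010*, 0101*, 0111*, 1000*, 1010*, 1100*, 1101*, 1110*, 1111*
[col 1] -000*, -010*, -101*, -111*, 00-0*, 01-1*, 1-00*, 1-10*, 10-0*, 11-0*, 11-1*, 110-*, 111-*
[col 2] -0-0, -1-1, 1--0, 11--
Prime implicants: -0-0, -1-1, 1--0, 11--
PI chart (minterm → PIs covering it):
  2 | -0-0  (sole → essential)
  5 | -1-1  (sole → essential)
  7 | -1-1  (sole → essential)
  10 | -0-0,1--0
  13 | -1-1,11--
  14 | 1--0,11--
  15 | -1-1,11--
Essential prime implicants: -0-0, -1-1

2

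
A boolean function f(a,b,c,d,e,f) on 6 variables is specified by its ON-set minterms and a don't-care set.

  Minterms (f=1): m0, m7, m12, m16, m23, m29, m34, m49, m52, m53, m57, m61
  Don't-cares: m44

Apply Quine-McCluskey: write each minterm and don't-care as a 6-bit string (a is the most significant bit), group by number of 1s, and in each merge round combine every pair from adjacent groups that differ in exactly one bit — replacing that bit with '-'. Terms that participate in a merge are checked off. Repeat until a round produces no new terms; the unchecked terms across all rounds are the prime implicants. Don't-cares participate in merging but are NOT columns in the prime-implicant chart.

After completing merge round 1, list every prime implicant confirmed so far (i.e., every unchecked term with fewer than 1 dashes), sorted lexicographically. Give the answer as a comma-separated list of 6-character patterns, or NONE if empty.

100010

size-2^0 implicants → 000000(✓)  000111(✓)  001100(✓)  010000(✓)  010111(✓)  011101(✓)  100010  101100(✓)  110001(✓)  110100(✓)  110101(✓)  111001(✓)  111101(✓)
size-2^1 implicants → -01100  -11101  0-0000  0-0111  11-001(✓)  11-101(✓)  110-01(✓)  11010-  111-01(✓)
size-2^2 implicants → 11--01
Unchecked terms (primes): -01100, -11101, 0-0000, 0-0111, 100010, 11--01, 11010-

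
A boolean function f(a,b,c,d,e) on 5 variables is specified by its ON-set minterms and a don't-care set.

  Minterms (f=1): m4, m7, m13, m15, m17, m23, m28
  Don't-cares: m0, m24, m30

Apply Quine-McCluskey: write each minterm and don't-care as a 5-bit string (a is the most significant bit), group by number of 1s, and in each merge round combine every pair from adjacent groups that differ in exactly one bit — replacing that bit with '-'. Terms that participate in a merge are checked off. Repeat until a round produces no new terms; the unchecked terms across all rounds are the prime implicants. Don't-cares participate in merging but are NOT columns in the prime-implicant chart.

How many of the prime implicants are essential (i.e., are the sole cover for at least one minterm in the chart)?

4

size-2^0 implicants → 00000(✓)  00100(✓)  00111(✓)  01101(✓)  01111(✓)  10001  10111(✓)  11000(✓)  11100(✓)  11110(✓)
size-2^1 implicants → -0111  0-111  00-00  011-1  11-00  111-0
Unchecked terms (primes): -0111, 0-111, 00-00, 011-1, 10001, 11-00, 111-0
Minterm coverage:
  m4 ⊆ 00-00 [E]
  m7 ⊆ -0111,0-111
  m13 ⊆ 011-1 [E]
  m15 ⊆ 0-111,011-1
  m17 ⊆ 10001 [E]
  m23 ⊆ -0111 [E]
  m28 ⊆ 11-00,111-0
E = {-0111, 00-00, 011-1, 10001}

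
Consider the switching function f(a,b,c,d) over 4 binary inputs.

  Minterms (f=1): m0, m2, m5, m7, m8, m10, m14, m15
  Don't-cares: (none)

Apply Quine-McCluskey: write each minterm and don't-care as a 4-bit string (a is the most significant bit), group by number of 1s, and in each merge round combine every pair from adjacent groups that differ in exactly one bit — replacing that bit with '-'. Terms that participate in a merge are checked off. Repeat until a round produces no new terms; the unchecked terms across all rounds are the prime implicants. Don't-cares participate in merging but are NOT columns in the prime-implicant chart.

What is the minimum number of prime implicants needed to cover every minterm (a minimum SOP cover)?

size-2^0 implicants → 0000(✓)  0010(✓)  0101(✓)  0111(✓)  1000(✓)  1010(✓)  1110(✓)  1111(✓)
size-2^1 implicants → -000(✓)  -010(✓)  -111  00-0(✓)  01-1  1-10  10-0(✓)  111-
size-2^2 implicants → -0-0
Unchecked terms (primes): -0-0, -111, 01-1, 1-10, 111-
Minterm coverage:
  m0 ⊆ -0-0 [E]
  m2 ⊆ -0-0 [E]
  m5 ⊆ 01-1 [E]
  m7 ⊆ -111,01-1
  m8 ⊆ -0-0 [E]
  m10 ⊆ -0-0,1-10
  m14 ⊆ 1-10,111-
  m15 ⊆ -111,111-
E = {-0-0, 01-1}
Petrick residual → 111-
Cover = b'd' + a'bd + abc  |cover|=3

3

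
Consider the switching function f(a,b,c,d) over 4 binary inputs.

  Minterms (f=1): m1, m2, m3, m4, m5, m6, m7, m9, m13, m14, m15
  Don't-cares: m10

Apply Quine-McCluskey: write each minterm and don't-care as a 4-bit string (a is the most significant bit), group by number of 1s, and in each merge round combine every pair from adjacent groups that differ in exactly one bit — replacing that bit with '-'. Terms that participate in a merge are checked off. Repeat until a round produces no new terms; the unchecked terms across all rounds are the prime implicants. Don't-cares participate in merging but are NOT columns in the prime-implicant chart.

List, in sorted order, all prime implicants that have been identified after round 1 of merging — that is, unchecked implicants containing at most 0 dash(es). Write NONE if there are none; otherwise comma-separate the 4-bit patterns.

NONE

[col 0] 0001*, 0010*, 0011*, 0100*, 0101*, 0110*, 0111*, 1001*, 1010*, 1101*, 1110*, 1111*
[col 1] -001*, -010*, -101*, -110*, -111*, 0-01*, 0-10*, 0-11*, 00-1*, 001-*, 01-0*, 01-1*, 010-*, 011-*, 1-01*, 1-10*, 11-1*, 111-*
[col 2] --01, --10, -1-1, -11-, 0--1, 0-1-, 01--
Prime implicants: --01, --10, -1-1, -11-, 0--1, 0-1-, 01--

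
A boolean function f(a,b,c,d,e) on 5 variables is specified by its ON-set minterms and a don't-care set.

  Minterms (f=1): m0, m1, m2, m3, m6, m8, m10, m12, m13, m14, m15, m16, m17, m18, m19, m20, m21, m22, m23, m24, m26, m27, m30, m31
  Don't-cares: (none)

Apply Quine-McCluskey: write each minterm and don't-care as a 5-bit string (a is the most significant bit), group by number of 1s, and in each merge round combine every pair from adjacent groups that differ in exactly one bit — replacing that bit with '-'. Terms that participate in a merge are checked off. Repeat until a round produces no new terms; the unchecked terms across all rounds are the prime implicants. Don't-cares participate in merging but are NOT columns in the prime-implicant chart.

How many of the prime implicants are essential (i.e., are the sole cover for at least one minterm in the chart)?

6

Round 0: 00000✓ 00001✓ 00010✓ 00011✓ 00110✓ 01000✓ 01010✓ 01100✓ 01101✓ 01110✓ 01111✓ 10000✓ 10001✓ 10010✓ 10011✓ 10100✓ 10101✓ 10110✓ 10111✓ 11000✓ 11010✓ 11011✓ 11110✓ 11111✓
Round 1: -0000✓ -0001✓ -0010✓ -0011✓ -0110✓ -1000✓ -1010✓ -1110✓ -1111✓ 0-000✓ 0-010✓ 0-110✓ 00-10✓ 000-0✓ 000-1✓ 0000-✓ 0001-✓ 01-00✓ 01-10✓ 010-0✓ 011-0✓ 011-1✓ 0110-✓ 0111-✓ 1-000✓ 1-010✓ 1-011✓ 1-110✓ 1-111✓ 10-00✓ 10-01✓ 10-10✓ 10-11✓ 100-0✓ 100-1✓ 1000-✓ 1001-✓ 101-0✓ 101-1✓ 1010-✓ 1011-✓ 11-10✓ 11-11✓ 110-0✓ 1101-✓ 1111-✓
Round 2: --000✓ --010✓ --110✓ -0-10✓ -00-0✓ -00-1✓ -000-✓ -001-✓ -1-10✓ -10-0✓ -111- 0--10✓ 0-0-0✓ 000--✓ 01--0 011-- 1--10✓ 1--11✓ 1-0-0✓ 1-01-✓ 1-11-✓ 10--0✓ 10--1✓ 10-0-✓ 10-1-✓ 100--✓ 101--✓ 11-1-✓
Round 3: ---10 --0-0 -00-- 1--1- 10---
PIs = {---10, --0-0, -00--, -111-, 01--0, 011--, 1--1-, 10---}
Coverage chart:
  m0: --0-0,-00--
  m1: -00-- ←essential
  m2: ---10,--0-0,-00--
  m3: -00-- ←essential
  m6: ---10 ←essential
  m8: --0-0,01--0
  m10: ---10,--0-0,01--0
  m12: 01--0,011--
  m13: 011-- ←essential
  m14: ---10,-111-,01--0,011--
  m15: -111-,011--
  m16: --0-0,-00--,10---
  m17: -00--,10---
  m18: ---10,--0-0,-00--,1--1-,10---
  m19: -00--,1--1-,10---
  m20: 10--- ←essential
  m21: 10--- ←essential
  m22: ---10,1--1-,10---
  m23: 1--1-,10---
  m24: --0-0 ←essential
  m26: ---10,--0-0,1--1-
  m27: 1--1- ←essential
  m30: ---10,-111-,1--1-
  m31: -111-,1--1-
Essential: ---10, --0-0, -00--, 011--, 1--1-, 10---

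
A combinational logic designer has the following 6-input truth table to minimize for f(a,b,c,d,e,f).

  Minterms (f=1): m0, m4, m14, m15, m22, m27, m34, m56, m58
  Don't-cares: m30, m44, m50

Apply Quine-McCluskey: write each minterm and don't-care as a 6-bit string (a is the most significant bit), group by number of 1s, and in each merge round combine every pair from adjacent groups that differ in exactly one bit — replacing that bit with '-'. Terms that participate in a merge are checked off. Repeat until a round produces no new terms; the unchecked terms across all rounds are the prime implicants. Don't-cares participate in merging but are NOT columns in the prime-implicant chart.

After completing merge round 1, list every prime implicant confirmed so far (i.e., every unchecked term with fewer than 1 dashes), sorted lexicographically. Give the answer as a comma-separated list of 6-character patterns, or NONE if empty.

size-2^0 implicants → 000000(✓)  000100(✓)  001110(✓)  001111(✓)  010110(✓)  011011  011110(✓)  100010(✓)  101100  110010(✓)  111000(✓)  111010(✓)
size-2^1 implicants → 0-1110  000-00  00111-  01-110  1-0010  11-010  1110-0
Unchecked terms (primes): 0-1110, 000-00, 00111-, 01-110, 011011, 1-0010, 101100, 11-010, 1110-0

011011, 101100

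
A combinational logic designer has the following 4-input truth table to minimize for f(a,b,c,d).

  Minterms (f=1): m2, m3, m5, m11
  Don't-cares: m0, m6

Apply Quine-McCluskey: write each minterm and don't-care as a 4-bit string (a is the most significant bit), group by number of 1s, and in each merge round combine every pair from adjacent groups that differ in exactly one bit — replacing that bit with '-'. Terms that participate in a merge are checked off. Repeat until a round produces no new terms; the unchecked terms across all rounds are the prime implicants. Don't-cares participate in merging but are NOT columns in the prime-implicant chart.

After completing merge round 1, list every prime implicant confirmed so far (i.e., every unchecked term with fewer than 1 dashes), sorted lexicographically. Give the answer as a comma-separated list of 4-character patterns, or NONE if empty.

0101

[col 0] 0000*, 0010*, 0011*, 0101, 0110*, 1011*
[col 1] -011, 0-10, 00-0, 001-
Prime implicants: -011, 0-10, 00-0, 001-, 0101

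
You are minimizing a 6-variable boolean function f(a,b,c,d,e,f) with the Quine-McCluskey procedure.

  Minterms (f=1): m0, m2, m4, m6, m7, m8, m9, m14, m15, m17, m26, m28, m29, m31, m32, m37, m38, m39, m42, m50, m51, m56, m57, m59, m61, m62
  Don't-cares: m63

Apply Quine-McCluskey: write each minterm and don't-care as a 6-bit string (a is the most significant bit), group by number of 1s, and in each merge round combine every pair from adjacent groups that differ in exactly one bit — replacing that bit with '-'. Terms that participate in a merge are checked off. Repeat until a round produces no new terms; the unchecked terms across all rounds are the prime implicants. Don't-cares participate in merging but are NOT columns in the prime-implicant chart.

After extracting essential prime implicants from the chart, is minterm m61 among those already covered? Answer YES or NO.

[col 0] 000000*, 000010*, 000100*, 000110*, 000111*, 001000*, 001001*, 001110*, 001111*, 010001, 011010, 011100*, 011101*, 011111*, 100000*, 100101*, 100110*, 100111*, 101010, 110010*, 110011*, 111000*, 111001*, 111011*, 111101*, 111110*, 111111*
[col 1] -00000, -00110*, -00111*, -11101*, -11111*, 0-1111, 00-000, 00-110*, 00-111*, 000-00*, 000-10*, 0000-0*, 0001-0*, 00011-*, 00100-, 00111-*, 0111-1*, 01110-, 1001-1, 10011-*, 11-011, 11001-, 111-01*, 111-11*, 1110-1*, 11100-, 1111-1*, 11111-
[col 2] -0011-, -111-1, 00-11-, 000--0, 111--1
Prime implicants: -00000, -0011-, -111-1, 0-1111, 00-000, 00-11-, 000--0, 00100-, 010001, 011010, 01110-, 1001-1, 101010, 11-011, 11001-, 111--1, 11100-, 11111-
PI chart (minterm → PIs covering it):
  0 | -00000,00-000,000--0
  2 | 000--0  (sole → essential)
  4 | 000--0  (sole → essential)
  6 | -0011-,00-11-,000--0
  7 | -0011-,00-11-
  8 | 00-000,00100-
  9 | 00100-  (sole → essential)
  14 | 00-11-  (sole → essential)
  15 | 0-1111,00-11-
  17 | 010001  (sole → essential)
  26 | 011010  (sole → essential)
  28 | 01110-  (sole → essential)
  29 | -111-1,01110-
  31 | -111-1,0-1111
  32 | -00000  (sole → essential)
  37 | 1001-1  (sole → essential)
  38 | -0011-  (sole → essential)
  39 | -0011-,1001-1
  42 | 101010  (sole → essential)
  50 | 11001-  (sole → essential)
  51 | 11-011,11001-
  56 | 11100-  (sole → essential)
  57 | 111--1,11100-
  59 | 11-011,111--1
  61 | -111-1,111--1
  62 | 11111-  (sole → essential)
Essential prime implicants: -00000, -0011-, 00-11-, 000--0, 00100-, 010001, 011010, 01110-, 1001-1, 101010, 11001-, 11100-, 11111-

NO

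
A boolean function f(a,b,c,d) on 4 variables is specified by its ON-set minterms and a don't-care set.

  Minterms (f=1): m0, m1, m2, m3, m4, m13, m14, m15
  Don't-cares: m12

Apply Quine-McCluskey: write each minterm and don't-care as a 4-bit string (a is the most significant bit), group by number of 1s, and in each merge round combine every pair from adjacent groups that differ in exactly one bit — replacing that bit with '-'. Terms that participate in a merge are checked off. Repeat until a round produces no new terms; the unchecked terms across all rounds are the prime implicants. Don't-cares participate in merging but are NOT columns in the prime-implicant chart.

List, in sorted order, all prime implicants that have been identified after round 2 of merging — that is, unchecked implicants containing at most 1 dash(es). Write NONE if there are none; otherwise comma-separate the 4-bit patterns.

[col 0] 0000*, 0001*, 0010*, 0011*, 0100*, 1100*, 1101*, 1110*, 1111*
[col 1] -100, 0-00, 00-0*, 00-1*, 000-*, 001-*, 11-0*, 11-1*, 110-*, 111-*
[col 2] 00--, 11--
Prime implicants: -100, 0-00, 00--, 11--

-100, 0-00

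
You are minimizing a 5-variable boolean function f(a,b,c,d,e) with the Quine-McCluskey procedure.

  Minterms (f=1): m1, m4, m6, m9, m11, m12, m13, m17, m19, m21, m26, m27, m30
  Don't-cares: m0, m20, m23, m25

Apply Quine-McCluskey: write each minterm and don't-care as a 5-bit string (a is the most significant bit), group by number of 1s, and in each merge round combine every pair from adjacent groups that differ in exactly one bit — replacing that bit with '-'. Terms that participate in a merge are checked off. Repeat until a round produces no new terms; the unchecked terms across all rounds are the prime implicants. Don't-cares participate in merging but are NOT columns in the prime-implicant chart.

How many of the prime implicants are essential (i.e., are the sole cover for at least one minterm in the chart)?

3

size-2^0 implicants → 00000(✓)  00001(✓)  00100(✓)  00110(✓)  01001(✓)  01011(✓)  01100(✓)  01101(✓)  10001(✓)  10011(✓)  10100(✓)  10101(✓)  10111(✓)  11001(✓)  11010(✓)  11011(✓)  11110(✓)
size-2^1 implicants → -0001(✓)  -0100  -1001(✓)  -1011(✓)  0-001(✓)  0-100  00-00  0000-  001-0  01-01  010-1(✓)  0110-  1-001(✓)  1-011(✓)  10-01(✓)  10-11(✓)  100-1(✓)  101-1(✓)  1010-  11-10  110-1(✓)  1101-
size-2^2 implicants → --001  -10-1  1-0-1  10--1
Unchecked terms (primes): --001, -0100, -10-1, 0-100, 00-00, 0000-, 001-0, 01-01, 0110-, 1-0-1, 10--1, 1010-, 11-10, 1101-
Minterm coverage:
  m1 ⊆ --001,0000-
  m4 ⊆ -0100,0-100,00-00,001-0
  m6 ⊆ 001-0 [E]
  m9 ⊆ --001,-10-1,01-01
  m11 ⊆ -10-1 [E]
  m12 ⊆ 0-100,0110-
  m13 ⊆ 01-01,0110-
  m17 ⊆ --001,1-0-1,10--1
  m19 ⊆ 1-0-1,10--1
  m21 ⊆ 10--1,1010-
  m26 ⊆ 11-10,1101-
  m27 ⊆ -10-1,1-0-1,1101-
  m30 ⊆ 11-10 [E]
E = {-10-1, 001-0, 11-10}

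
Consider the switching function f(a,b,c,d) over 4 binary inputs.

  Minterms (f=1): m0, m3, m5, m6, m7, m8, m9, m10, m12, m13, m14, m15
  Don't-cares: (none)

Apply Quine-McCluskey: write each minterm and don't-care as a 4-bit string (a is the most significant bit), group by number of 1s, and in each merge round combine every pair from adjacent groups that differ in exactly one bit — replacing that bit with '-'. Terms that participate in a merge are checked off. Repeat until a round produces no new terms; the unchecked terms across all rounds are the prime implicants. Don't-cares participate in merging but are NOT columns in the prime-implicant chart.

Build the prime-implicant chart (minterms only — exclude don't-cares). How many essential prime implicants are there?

6

size-2^0 implicants → 0000(✓)  0011(✓)  0101(✓)  0110(✓)  0111(✓)  1000(✓)  1001(✓)  1010(✓)  1100(✓)  1101(✓)  1110(✓)  1111(✓)
size-2^1 implicants → -000  -101(✓)  -110(✓)  -111(✓)  0-11  01-1(✓)  011-(✓)  1-00(✓)  1-01(✓)  1-10(✓)  10-0(✓)  100-(✓)  11-0(✓)  11-1(✓)  110-(✓)  111-(✓)
size-2^2 implicants → -1-1  -11-  1--0  1-0-  11--
Unchecked terms (primes): -000, -1-1, -11-, 0-11, 1--0, 1-0-, 11--
Minterm coverage:
  m0 ⊆ -000 [E]
  m3 ⊆ 0-11 [E]
  m5 ⊆ -1-1 [E]
  m6 ⊆ -11- [E]
  m7 ⊆ -1-1,-11-,0-11
  m8 ⊆ -000,1--0,1-0-
  m9 ⊆ 1-0- [E]
  m10 ⊆ 1--0 [E]
  m12 ⊆ 1--0,1-0-,11--
  m13 ⊆ -1-1,1-0-,11--
  m14 ⊆ -11-,1--0,11--
  m15 ⊆ -1-1,-11-,11--
E = {-000, -1-1, -11-, 0-11, 1--0, 1-0-}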